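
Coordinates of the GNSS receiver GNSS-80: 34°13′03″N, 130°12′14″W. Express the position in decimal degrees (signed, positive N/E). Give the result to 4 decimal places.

lat: 34.2175° N → +34.2175°
lon: 130.2039° W → -130.2039°

+34.2175°, -130.2039°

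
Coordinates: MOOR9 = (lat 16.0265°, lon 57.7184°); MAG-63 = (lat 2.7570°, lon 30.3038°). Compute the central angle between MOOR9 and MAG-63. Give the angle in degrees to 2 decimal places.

30.06°

Δφ = -13.2695°,  Δλ = -27.4146°
a = sin²(Δφ/2) + cos φ₁ cos φ₂ sin²(Δλ/2) = 0.067256
c = 2·arcsin(√a) = 0.524671 rad = 30.0614°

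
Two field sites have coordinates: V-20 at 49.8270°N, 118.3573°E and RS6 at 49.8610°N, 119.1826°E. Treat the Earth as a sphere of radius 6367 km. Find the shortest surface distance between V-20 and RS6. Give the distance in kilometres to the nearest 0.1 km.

59.3 km

Δφ = 0.0340°,  Δλ = 0.8253°
a = sin²(Δφ/2) + cos φ₁ cos φ₂ sin²(Δλ/2) = 0.000022
c = 2·arcsin(√a) = 0.009308 rad = 0.5333°
d = R·c = 6367 × 0.009308 = 59.3 km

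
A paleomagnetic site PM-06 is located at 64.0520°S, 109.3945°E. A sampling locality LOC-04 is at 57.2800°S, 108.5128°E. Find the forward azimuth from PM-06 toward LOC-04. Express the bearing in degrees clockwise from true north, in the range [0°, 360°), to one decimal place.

Δλ = -0.8817°
y = sin Δλ · cos φ₂ = -0.008318
x = cos φ₁ sin φ₂ − sin φ₁ cos φ₂ cos Δλ = 0.117861
θ = atan2(y, x) = -4.0368° → 355.9632° (mod 360°)

356.0°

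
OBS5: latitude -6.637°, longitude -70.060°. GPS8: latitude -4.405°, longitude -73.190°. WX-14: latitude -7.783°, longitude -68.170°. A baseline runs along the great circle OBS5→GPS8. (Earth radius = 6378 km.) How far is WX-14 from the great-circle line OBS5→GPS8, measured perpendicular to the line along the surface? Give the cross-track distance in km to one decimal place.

δ₁₃ = central angle OBS5→WX-14 = 0.038354 rad  (haversine)
θ₁₃ = bearing OBS5→WX-14 = 121.548°,  θ₁₂ = bearing OBS5→GPS8 = 305.460°
dₓₜ = R·arcsin(sin δ₁₃ · sin(θ₁₃ − θ₁₂)) = 6378·arcsin(0.03834·sin(-183.911°)) = 16.681 km
|dₓₜ| = 16.681 km

16.7 km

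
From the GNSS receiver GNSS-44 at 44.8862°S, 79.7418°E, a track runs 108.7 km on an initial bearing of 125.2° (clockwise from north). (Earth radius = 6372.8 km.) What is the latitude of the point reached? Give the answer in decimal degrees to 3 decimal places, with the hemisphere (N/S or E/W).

δ = d/R = 108.7/6372.8 = 0.017057 rad
φ₂ = arcsin(sin φ₁ cos δ + cos φ₁ sin δ cos θ)
   = arcsin(-0.70570·0.99985 + 0.70851·0.01706·-0.57643) = -45.44392°
λ₂ = λ₁ + atan2(sin θ sin δ cos φ₁, cos δ − sin φ₁ sin φ₂) = 80.88004°

45.444°S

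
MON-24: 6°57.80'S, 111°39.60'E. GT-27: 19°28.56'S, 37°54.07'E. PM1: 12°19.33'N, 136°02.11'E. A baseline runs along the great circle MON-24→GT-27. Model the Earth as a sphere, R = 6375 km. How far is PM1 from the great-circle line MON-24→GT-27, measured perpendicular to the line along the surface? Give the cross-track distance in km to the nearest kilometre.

1135 km

MON-24: φ = -6.96333°, λ = +111.66000°
GT-27: φ = -19.47600°, λ = +37.90117°
PM1: φ = +12.32217°, λ = +136.03517°
δ₁₃ = central angle MON-24→PM1 = 0.540517 rad  (haversine)
θ₁₃ = bearing MON-24→PM1 = 51.587°,  θ₁₂ = bearing MON-24→GT-27 = 251.721°
dₓₜ = R·arcsin(sin δ₁₃ · sin(θ₁₃ − θ₁₂)) = 6375·arcsin(0.51458·sin(-200.133°)) = 1135.143 km
|dₓₜ| = 1135.143 km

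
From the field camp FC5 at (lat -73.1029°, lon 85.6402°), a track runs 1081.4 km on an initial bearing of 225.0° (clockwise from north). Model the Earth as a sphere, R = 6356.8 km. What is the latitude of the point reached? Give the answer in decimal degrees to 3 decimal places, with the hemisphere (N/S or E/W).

δ = d/R = 1081.4/6356.8 = 0.170117 rad
φ₂ = arcsin(sin φ₁ cos δ + cos φ₁ sin δ cos θ)
   = arcsin(-0.95683·0.98556 + 0.29065·0.16930·-0.70711) = -77.90761°
λ₂ = λ₁ + atan2(sin θ sin δ cos φ₁, cos δ − sin φ₁ sin φ₂) = 50.78907°

77.908°S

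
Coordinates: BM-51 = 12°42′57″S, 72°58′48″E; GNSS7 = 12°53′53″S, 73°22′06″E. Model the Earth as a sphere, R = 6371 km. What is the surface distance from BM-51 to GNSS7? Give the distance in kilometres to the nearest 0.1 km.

46.7 km

BM-51: φ = -12.71583°, λ = +72.98000°
GNSS7: φ = -12.89806°, λ = +73.36833°
Δφ = -0.1822°,  Δλ = 0.3883°
a = sin²(Δφ/2) + cos φ₁ cos φ₂ sin²(Δλ/2) = 0.000013
c = 2·arcsin(√a) = 0.007334 rad = 0.4202°
d = R·c = 6371 × 0.007334 = 46.7 km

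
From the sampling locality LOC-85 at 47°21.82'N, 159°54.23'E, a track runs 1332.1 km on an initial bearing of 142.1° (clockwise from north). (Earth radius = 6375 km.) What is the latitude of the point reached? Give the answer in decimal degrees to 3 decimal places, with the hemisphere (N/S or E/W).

37.502°N

LOC-85: φ = +47.36367°, λ = +159.90383°
δ = d/R = 1332.1/6375 = 0.208957 rad
φ₂ = arcsin(sin φ₁ cos δ + cos φ₁ sin δ cos θ)
   = arcsin(0.73567·0.97825 + 0.67734·0.20744·-0.78908) = 37.50228°
λ₂ = λ₁ + atan2(sin θ sin δ cos φ₁, cos δ − sin φ₁ sin φ₂) = 169.14690°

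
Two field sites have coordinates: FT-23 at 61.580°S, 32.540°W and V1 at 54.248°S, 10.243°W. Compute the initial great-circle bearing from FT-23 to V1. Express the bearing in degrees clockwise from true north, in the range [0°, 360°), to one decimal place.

Δλ = 22.2970°
y = sin Δλ · cos φ₂ = 0.221680
x = cos φ₁ sin φ₂ − sin φ₁ cos φ₂ cos Δλ = 0.089197
θ = atan2(y, x) = 68.0817° → 68.0817° (mod 360°)

68.1°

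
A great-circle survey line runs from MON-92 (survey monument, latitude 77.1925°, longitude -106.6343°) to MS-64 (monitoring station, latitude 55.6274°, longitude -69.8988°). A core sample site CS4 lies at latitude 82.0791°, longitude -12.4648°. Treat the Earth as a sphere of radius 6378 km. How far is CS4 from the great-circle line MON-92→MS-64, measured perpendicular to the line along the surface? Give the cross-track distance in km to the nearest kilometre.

δ₁₃ = central angle MON-92→CS4 = 0.270655 rad  (haversine)
θ₁₃ = bearing MON-92→CS4 = 30.935°,  θ₁₂ = bearing MON-92→MS-64 = 127.405°
dₓₜ = R·arcsin(sin δ₁₃ · sin(θ₁₃ − θ₁₂)) = 6378·arcsin(0.26736·sin(-96.470°)) = -1714.970 km
|dₓₜ| = 1714.970 km

1715 km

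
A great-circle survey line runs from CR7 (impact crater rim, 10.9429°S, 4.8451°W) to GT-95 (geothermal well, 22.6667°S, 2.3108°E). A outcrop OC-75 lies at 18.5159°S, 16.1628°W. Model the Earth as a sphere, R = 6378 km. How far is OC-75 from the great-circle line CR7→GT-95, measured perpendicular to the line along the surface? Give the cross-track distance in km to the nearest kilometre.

δ₁₃ = central angle CR7→OC-75 = 0.232151 rad  (haversine)
θ₁₃ = bearing CR7→OC-75 = 233.982°,  θ₁₂ = bearing CR7→GT-95 = 150.667°
dₓₜ = R·arcsin(sin δ₁₃ · sin(θ₁₃ − θ₁₂)) = 6378·arcsin(0.23007·sin(83.316°)) = 1470.412 km
|dₓₜ| = 1470.412 km

1470 km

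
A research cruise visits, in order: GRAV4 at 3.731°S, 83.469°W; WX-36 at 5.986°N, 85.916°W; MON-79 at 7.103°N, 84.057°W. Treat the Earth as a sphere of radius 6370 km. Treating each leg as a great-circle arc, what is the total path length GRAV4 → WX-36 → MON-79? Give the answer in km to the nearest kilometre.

GRAV4→WX-36: c = 0.174874 rad, d = 1113.95 km
WX-36→MON-79: c = 0.037671 rad, d = 239.96 km
Total = 1113.95 + 239.96 = 1353.91 km

1354 km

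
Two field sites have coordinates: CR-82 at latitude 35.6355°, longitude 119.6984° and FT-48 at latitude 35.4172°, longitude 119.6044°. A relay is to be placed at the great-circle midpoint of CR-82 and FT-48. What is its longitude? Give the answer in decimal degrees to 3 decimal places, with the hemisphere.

119.651°E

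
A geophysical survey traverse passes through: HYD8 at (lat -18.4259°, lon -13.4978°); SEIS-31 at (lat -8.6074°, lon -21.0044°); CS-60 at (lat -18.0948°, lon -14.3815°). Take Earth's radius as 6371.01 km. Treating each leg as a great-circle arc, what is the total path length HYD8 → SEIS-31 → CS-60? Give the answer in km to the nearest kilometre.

HYD8→SEIS-31: c = 0.213413 rad, d = 1359.66 km
SEIS-31→CS-60: c = 0.200083 rad, d = 1274.73 km
Total = 1359.66 + 1274.73 = 2634.39 km

2634 km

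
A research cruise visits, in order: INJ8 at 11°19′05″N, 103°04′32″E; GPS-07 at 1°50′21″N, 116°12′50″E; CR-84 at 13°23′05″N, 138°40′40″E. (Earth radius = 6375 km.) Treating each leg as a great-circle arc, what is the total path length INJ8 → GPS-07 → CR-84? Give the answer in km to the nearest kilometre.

4580 km

INJ8: φ = +11.31806°, λ = +103.07556°
GPS-07: φ = +1.83917°, λ = +116.21389°
CR-84: φ = +13.38472°, λ = +138.67778°
INJ8→GPS-07: c = 0.281310 rad, d = 1793.35 km
GPS-07→CR-84: c = 0.437094 rad, d = 2786.48 km
Total = 1793.35 + 2786.48 = 4579.82 km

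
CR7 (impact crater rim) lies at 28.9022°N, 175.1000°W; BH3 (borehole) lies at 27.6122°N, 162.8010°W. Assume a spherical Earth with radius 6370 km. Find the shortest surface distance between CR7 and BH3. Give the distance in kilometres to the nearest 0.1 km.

1212.4 km

Δφ = -1.2900°,  Δλ = 12.2990°
a = sin²(Δφ/2) + cos φ₁ cos φ₂ sin²(Δλ/2) = 0.009029
c = 2·arcsin(√a) = 0.190325 rad = 10.9048°
d = R·c = 6370 × 0.190325 = 1212.4 km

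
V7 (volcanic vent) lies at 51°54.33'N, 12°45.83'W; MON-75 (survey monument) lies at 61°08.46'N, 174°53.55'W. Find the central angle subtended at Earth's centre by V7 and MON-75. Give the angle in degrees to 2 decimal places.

66.06°

V7: φ = +51.90550°, λ = -12.76383°
MON-75: φ = +61.14100°, λ = -174.89250°
Δφ = 9.2355°,  Δλ = -162.1287°
a = sin²(Δφ/2) + cos φ₁ cos φ₂ sin²(Δλ/2) = 0.297077
c = 2·arcsin(√a) = 1.152891 rad = 66.0558°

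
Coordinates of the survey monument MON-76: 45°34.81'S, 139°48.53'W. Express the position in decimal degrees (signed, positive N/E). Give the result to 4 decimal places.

-45.5802°, -139.8088°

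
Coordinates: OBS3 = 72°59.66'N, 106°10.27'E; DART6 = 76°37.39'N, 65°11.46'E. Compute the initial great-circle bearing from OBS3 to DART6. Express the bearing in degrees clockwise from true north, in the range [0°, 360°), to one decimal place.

OBS3: φ = +72.99433°, λ = +106.17117°
DART6: φ = +76.62317°, λ = +65.19100°
Δλ = -40.9802°
y = sin Δλ · cos φ₂ = -0.151722
x = cos φ₁ sin φ₂ − sin φ₁ cos φ₂ cos Δλ = 0.117510
θ = atan2(y, x) = -52.2418° → 307.7582° (mod 360°)

307.8°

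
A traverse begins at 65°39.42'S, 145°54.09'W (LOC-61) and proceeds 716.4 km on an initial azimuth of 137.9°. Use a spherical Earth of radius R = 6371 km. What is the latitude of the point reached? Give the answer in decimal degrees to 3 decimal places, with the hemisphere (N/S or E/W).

LOC-61: φ = -65.65700°, λ = -145.90150°
δ = d/R = 716.4/6371 = 0.112447 rad
φ₂ = arcsin(sin φ₁ cos δ + cos φ₁ sin δ cos θ)
   = arcsin(-0.91109·0.99368 + 0.41220·0.11221·-0.74198) = -69.99431°
λ₂ = λ₁ + atan2(sin θ sin δ cos φ₁, cos δ − sin φ₁ sin φ₂) = -133.19869°

69.994°S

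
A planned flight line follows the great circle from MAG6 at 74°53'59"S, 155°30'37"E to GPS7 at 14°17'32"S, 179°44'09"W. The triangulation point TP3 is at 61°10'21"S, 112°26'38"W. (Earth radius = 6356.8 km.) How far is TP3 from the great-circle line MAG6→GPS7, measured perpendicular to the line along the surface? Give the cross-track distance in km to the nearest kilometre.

3630 km

MAG6: φ = -74.89972°, λ = +155.51028°
GPS7: φ = -14.29222°, λ = -179.73583°
TP3: φ = -61.17250°, λ = -112.44389°
δ₁₃ = central angle MAG6→TP3 = 0.571036 rad  (haversine)
θ₁₃ = bearing MAG6→TP3 = 116.936°,  θ₁₂ = bearing MAG6→GPS7 = 27.325°
dₓₜ = R·arcsin(sin δ₁₃ · sin(θ₁₃ − θ₁₂)) = 6356.8·arcsin(0.54050·sin(89.611°)) = 3629.867 km
|dₓₜ| = 3629.867 km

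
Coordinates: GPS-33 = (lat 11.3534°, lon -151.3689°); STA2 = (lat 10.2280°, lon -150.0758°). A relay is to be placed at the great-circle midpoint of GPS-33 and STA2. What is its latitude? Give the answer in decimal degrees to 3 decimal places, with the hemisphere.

Bx = cos φ₂ cos Δλ = 0.983858,  By = cos φ₂ sin Δλ = 0.022208
φₘ = atan2(sin φ₁ + sin φ₂, √((cos φ₁ + Bx)² + By²)) = 10.79137°
λₘ = λ₁ + atan2(By, cos φ₁ + Bx) = -150.72114°

10.791°N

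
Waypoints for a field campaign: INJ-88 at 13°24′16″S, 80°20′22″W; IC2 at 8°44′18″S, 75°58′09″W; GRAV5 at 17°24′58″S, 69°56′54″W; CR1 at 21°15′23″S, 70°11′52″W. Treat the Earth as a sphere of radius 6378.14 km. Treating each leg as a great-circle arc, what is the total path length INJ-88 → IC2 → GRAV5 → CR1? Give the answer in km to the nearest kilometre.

INJ-88: φ = -13.40444°, λ = -80.33944°
IC2: φ = -8.73833°, λ = -75.96917°
GRAV5: φ = -17.41611°, λ = -69.94833°
CR1: φ = -21.25639°, λ = -70.19778°
INJ-88→IC2: c = 0.110599 rad, d = 705.42 km
IC2→GRAV5: c = 0.182735 rad, d = 1165.51 km
GRAV5→CR1: c = 0.067151 rad, d = 428.30 km
Total = 705.42 + 1165.51 + 428.30 = 2299.23 km

2299 km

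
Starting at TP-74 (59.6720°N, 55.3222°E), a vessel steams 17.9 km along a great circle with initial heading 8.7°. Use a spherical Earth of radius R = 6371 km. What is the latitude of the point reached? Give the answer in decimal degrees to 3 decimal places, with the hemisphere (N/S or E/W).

59.831°N

δ = d/R = 17.9/6371 = 0.002810 rad
φ₂ = arcsin(sin φ₁ cos δ + cos φ₁ sin δ cos θ)
   = arcsin(0.86315·1.00000 + 0.50495·0.00281·0.98849) = 59.83112°
λ₂ = λ₁ + atan2(sin θ sin δ cos φ₁, cos δ − sin φ₁ sin φ₂) = 55.37065°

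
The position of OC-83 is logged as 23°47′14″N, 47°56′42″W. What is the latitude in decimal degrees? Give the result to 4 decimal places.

23.7872°N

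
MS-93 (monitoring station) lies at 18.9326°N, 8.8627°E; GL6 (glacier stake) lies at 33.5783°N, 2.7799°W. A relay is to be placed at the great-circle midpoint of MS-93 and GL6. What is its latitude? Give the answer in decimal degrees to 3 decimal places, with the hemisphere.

26.373°N

Bx = cos φ₂ cos Δλ = 0.815990,  By = cos φ₂ sin Δλ = -0.168131
φₘ = atan2(sin φ₁ + sin φ₂, √((cos φ₁ + Bx)² + By²)) = 26.37269°
λₘ = λ₁ + atan2(By, cos φ₁ + Bx) = 3.41167°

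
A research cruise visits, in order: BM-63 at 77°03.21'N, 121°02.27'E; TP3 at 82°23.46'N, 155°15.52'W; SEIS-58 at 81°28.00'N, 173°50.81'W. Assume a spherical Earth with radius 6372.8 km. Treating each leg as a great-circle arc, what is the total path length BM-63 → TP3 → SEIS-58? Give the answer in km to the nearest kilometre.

1891 km

BM-63: φ = +77.05350°, λ = +121.03783°
TP3: φ = +82.39100°, λ = -155.25867°
SEIS-58: φ = +81.46667°, λ = -173.84683°
BM-63→TP3: c = 0.248624 rad, d = 1584.43 km
TP3→SEIS-58: c = 0.048069 rad, d = 306.33 km
Total = 1584.43 + 306.33 = 1890.77 km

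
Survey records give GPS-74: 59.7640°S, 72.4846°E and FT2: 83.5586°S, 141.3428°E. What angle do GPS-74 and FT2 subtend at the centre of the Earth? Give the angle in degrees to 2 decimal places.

28.49°

Δφ = -23.7946°,  Δλ = 68.8582°
a = sin²(Δφ/2) + cos φ₁ cos φ₂ sin²(Δλ/2) = 0.060560
c = 2·arcsin(√a) = 0.497286 rad = 28.4924°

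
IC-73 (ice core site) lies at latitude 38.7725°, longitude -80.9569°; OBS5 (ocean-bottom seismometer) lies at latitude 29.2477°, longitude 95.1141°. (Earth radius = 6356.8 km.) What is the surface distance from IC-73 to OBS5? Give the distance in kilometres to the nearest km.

Δφ = -9.5248°,  Δλ = 176.0710°
a = sin²(Δφ/2) + cos φ₁ cos φ₂ sin²(Δλ/2) = 0.686340
c = 2·arcsin(√a) = 1.952693 rad = 111.8811°
d = R·c = 6356.8 × 1.952693 = 12412.9 km

12413 km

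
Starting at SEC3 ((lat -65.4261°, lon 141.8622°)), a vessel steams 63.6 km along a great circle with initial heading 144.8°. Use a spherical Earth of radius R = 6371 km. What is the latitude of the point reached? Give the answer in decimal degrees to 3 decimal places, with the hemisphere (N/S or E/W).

δ = d/R = 63.6/6371 = 0.009983 rad
φ₂ = arcsin(sin φ₁ cos δ + cos φ₁ sin δ cos θ)
   = arcsin(-0.90943·0.99995 + 0.41587·0.00998·-0.81714) = -65.89137°
λ₂ = λ₁ + atan2(sin θ sin δ cos φ₁, cos δ − sin φ₁ sin φ₂) = 142.66938°

65.891°S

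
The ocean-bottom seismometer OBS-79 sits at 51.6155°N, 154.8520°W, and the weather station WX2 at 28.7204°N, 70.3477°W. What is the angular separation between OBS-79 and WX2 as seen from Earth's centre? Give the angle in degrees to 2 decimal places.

64.61°

Δφ = -22.8951°,  Δλ = 84.5043°
a = sin²(Δφ/2) + cos φ₁ cos φ₂ sin²(Δλ/2) = 0.285587
c = 2·arcsin(√a) = 1.127604 rad = 64.6070°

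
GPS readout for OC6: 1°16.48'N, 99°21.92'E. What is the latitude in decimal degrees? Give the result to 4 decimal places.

1° + 16.48′/60 = 1 + 0.27467 = 1.2747°

1.2747°N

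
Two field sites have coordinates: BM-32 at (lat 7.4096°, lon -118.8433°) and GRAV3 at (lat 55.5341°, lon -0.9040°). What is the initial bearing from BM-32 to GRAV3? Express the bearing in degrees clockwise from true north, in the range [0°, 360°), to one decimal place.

30.4°

Δλ = 117.9393°
y = sin Δλ · cos φ₂ = 0.499955
x = cos φ₁ sin φ₂ − sin φ₁ cos φ₂ cos Δλ = 0.851773
θ = atan2(y, x) = 30.4111° → 30.4111° (mod 360°)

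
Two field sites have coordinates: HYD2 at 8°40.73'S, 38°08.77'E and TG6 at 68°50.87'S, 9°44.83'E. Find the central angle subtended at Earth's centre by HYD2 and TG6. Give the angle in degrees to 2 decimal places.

62.97°

HYD2: φ = -8.67883°, λ = +38.14617°
TG6: φ = -68.84783°, λ = +9.74717°
Δφ = -60.1690°,  Δλ = -28.3990°
a = sin²(Δφ/2) + cos φ₁ cos φ₂ sin²(Δλ/2) = 0.272742
c = 2·arcsin(√a) = 1.098968 rad = 62.9662°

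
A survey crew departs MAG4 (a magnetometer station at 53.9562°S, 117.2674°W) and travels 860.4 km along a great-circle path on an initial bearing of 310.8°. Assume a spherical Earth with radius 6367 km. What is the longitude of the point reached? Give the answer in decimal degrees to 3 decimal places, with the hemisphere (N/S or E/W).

δ = d/R = 860.4/6367 = 0.135134 rad
φ₂ = arcsin(sin φ₁ cos δ + cos φ₁ sin δ cos θ)
   = arcsin(-0.80857·0.99088 + 0.58840·0.13472·0.65342) = -48.53827°
λ₂ = λ₁ + atan2(sin θ sin δ cos φ₁, cos δ − sin φ₁ sin φ₂) = -126.12782°

126.128°W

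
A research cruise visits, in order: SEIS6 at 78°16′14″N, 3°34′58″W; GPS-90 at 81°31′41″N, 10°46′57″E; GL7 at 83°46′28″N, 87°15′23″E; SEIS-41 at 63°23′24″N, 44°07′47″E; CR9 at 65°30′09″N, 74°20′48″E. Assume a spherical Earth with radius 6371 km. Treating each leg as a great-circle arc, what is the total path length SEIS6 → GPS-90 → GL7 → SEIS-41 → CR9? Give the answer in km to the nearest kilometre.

5433 km

SEIS6: φ = +78.27056°, λ = -3.58278°
GPS-90: φ = +81.52806°, λ = +10.78250°
GL7: φ = +83.77444°, λ = +87.25639°
SEIS-41: φ = +63.39000°, λ = +44.12972°
CR9: φ = +65.50250°, λ = +74.34667°
SEIS6→GPS-90: c = 0.071460 rad, d = 455.27 km
GPS-90→GL7: c = 0.161471 rad, d = 1028.73 km
GL7→SEIS-41: c = 0.391719 rad, d = 2495.64 km
SEIS-41→CR9: c = 0.228159 rad, d = 1453.60 km
Total = 455.27 + 1028.73 + 2495.64 + 1453.60 = 5433.24 km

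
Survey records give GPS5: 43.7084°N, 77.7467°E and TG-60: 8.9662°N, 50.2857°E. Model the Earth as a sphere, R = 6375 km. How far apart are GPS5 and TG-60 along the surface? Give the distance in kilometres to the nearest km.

4691 km

Δφ = -34.7422°,  Δλ = -27.4610°
a = sin²(Δφ/2) + cos φ₁ cos φ₂ sin²(Δλ/2) = 0.129365
c = 2·arcsin(√a) = 0.735835 rad = 42.1602°
d = R·c = 6375 × 0.735835 = 4690.9 km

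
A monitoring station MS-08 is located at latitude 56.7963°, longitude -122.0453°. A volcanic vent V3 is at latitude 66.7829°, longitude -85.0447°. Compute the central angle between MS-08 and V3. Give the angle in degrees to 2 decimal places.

19.72°

Δφ = 9.9866°,  Δλ = 37.0006°
a = sin²(Δφ/2) + cos φ₁ cos φ₂ sin²(Δλ/2) = 0.029312
c = 2·arcsin(√a) = 0.344109 rad = 19.7160°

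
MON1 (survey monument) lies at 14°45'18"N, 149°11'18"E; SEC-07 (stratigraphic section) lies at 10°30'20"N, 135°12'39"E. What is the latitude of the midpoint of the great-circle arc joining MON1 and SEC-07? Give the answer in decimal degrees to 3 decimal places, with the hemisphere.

MON1: φ = +14.75500°, λ = +149.18833°
SEC-07: φ = +10.50556°, λ = +135.21083°
Bx = cos φ₂ cos Δλ = 0.954124,  By = cos φ₂ sin Δλ = -0.237492
φₘ = atan2(sin φ₁ + sin φ₂, √((cos φ₁ + Bx)² + By²)) = 12.72175°
λₘ = λ₁ + atan2(By, cos φ₁ + Bx) = 142.14119°

12.722°N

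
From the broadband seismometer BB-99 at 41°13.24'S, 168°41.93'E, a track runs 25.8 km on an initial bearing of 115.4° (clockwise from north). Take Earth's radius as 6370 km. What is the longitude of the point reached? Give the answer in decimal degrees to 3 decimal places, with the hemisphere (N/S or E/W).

BB-99: φ = -41.22067°, λ = +168.69883°
δ = d/R = 25.8/6370 = 0.004050 rad
φ₂ = arcsin(sin φ₁ cos δ + cos φ₁ sin δ cos θ)
   = arcsin(-0.65896·0.99999 + 0.75218·0.00405·-0.42894) = -41.31987°
λ₂ = λ₁ + atan2(sin θ sin δ cos φ₁, cos δ − sin φ₁ sin φ₂) = 168.97795°

168.978°E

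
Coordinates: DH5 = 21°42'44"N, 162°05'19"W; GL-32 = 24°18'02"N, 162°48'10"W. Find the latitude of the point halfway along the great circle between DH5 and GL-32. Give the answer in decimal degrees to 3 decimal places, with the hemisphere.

23.007°N

DH5: φ = +21.71222°, λ = -162.08861°
GL-32: φ = +24.30056°, λ = -162.80278°
Bx = cos φ₂ cos Δλ = 0.911328,  By = cos φ₂ sin Δλ = -0.011360
φₘ = atan2(sin φ₁ + sin φ₂, √((cos φ₁ + Bx)² + By²)) = 23.00679°
λₘ = λ₁ + atan2(By, cos φ₁ + Bx) = -162.44227°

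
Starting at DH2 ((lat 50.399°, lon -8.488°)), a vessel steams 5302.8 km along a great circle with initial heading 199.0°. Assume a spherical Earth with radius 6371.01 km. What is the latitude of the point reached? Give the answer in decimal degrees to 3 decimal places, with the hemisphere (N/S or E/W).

4.184°N

δ = d/R = 5302.8/6371.01 = 0.832333 rad
φ₂ = arcsin(sin φ₁ cos δ + cos φ₁ sin δ cos θ)
   = arcsin(0.77050·0.67315 + 0.63744·0.73950·-0.94552) = 4.18402°
λ₂ = λ₁ + atan2(sin θ sin δ cos φ₁, cos δ − sin φ₁ sin φ₂) = -22.45731°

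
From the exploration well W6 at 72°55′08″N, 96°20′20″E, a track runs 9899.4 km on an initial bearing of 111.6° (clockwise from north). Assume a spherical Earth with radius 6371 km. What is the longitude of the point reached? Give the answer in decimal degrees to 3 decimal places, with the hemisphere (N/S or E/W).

W6: φ = +72.91889°, λ = +96.33889°
δ = d/R = 9899.4/6371 = 1.553822 rad
φ₂ = arcsin(sin φ₁ cos δ + cos φ₁ sin δ cos θ)
   = arcsin(0.95589·0.01697 + 0.29373·0.99986·-0.36812) = -5.27218°
λ₂ = λ₁ + atan2(sin θ sin δ cos φ₁, cos δ − sin φ₁ sin φ₂) = 165.34077°

165.341°E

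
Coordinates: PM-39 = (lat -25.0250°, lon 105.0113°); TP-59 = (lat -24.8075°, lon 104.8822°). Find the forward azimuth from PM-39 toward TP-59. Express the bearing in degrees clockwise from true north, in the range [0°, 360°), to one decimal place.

331.7°

Δλ = -0.1291°
y = sin Δλ · cos φ₂ = -0.002045
x = cos φ₁ sin φ₂ − sin φ₁ cos φ₂ cos Δλ = 0.003795
θ = atan2(y, x) = -28.3216° → 331.6784° (mod 360°)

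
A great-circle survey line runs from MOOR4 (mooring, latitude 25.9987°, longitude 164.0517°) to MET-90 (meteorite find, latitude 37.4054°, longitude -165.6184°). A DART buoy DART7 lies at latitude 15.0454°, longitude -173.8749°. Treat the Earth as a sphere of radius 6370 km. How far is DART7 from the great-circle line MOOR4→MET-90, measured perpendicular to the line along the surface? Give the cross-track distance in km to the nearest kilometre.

2109 km

δ₁₃ = central angle MOOR4→DART7 = 0.407382 rad  (haversine)
θ₁₃ = bearing MOOR4→DART7 = 113.657°,  θ₁₂ = bearing MOOR4→MET-90 = 58.540°
dₓₜ = R·arcsin(sin δ₁₃ · sin(θ₁₃ − θ₁₂)) = 6370·arcsin(0.39621·sin(55.117°)) = 2108.655 km
|dₓₜ| = 2108.655 km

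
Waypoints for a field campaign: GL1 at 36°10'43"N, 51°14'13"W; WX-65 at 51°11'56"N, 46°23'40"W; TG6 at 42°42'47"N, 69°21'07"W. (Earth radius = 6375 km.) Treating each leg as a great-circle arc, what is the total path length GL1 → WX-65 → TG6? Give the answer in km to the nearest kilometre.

3686 km

GL1: φ = +36.17861°, λ = -51.23694°
WX-65: φ = +51.19889°, λ = -46.39444°
TG6: φ = +42.71306°, λ = -69.35194°
GL1→WX-65: c = 0.269032 rad, d = 1715.08 km
WX-65→TG6: c = 0.309175 rad, d = 1970.99 km
Total = 1715.08 + 1970.99 = 3686.07 km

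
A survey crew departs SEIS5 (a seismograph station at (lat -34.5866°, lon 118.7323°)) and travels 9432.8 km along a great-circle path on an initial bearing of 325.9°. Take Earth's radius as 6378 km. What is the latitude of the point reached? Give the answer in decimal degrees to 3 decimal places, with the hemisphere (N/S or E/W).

38.813°N

δ = d/R = 9432.8/6378 = 1.478959 rad
φ₂ = arcsin(sin φ₁ cos δ + cos φ₁ sin δ cos θ)
   = arcsin(-0.56765·0.09171 + 0.82327·0.99579·0.82806) = 38.81335°
λ₂ = λ₁ + atan2(sin θ sin δ cos φ₁, cos δ − sin φ₁ sin φ₂) = 72.96758°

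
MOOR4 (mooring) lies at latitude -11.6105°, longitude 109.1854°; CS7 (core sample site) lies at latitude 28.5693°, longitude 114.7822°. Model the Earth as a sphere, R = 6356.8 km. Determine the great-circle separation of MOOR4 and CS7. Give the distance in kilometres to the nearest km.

4498 km

Δφ = 40.1798°,  Δλ = 5.5968°
a = sin²(Δφ/2) + cos φ₁ cos φ₂ sin²(Δλ/2) = 0.120039
c = 2·arcsin(√a) = 0.707602 rad = 40.5426°
d = R·c = 6356.8 × 0.707602 = 4498.1 km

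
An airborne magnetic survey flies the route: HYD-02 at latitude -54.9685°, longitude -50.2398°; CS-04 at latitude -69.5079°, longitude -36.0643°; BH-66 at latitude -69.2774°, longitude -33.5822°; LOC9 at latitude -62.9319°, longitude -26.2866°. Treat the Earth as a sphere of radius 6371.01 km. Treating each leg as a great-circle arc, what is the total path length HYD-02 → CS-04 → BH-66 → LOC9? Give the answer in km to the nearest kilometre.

2643 km

HYD-02→CS-04: c = 0.277088 rad, d = 1765.33 km
CS-04→BH-66: c = 0.015768 rad, d = 100.46 km
BH-66→LOC9: c = 0.121978 rad, d = 777.12 km
Total = 1765.33 + 100.46 + 777.12 = 2642.91 km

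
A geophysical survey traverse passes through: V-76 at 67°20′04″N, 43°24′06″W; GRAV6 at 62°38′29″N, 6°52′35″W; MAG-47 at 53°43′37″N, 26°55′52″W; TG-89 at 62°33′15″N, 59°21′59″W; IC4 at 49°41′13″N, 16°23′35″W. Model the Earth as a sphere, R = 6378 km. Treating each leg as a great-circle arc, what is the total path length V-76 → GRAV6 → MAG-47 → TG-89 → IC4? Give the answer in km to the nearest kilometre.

V-76: φ = +67.33444°, λ = -43.40167°
GRAV6: φ = +62.64139°, λ = -6.87639°
MAG-47: φ = +53.72694°, λ = -26.93111°
TG-89: φ = +62.55417°, λ = -59.36639°
IC4: φ = +49.68694°, λ = -16.39306°
V-76→GRAV6: c = 0.277053 rad, d = 1767.05 km
GRAV6→MAG-47: c = 0.239592 rad, d = 1528.12 km
MAG-47→TG-89: c = 0.331315 rad, d = 2113.13 km
TG-89→IC4: c = 0.462645 rad, d = 2950.75 km
Total = 1767.05 + 1528.12 + 2113.13 + 2950.75 = 8359.04 km

8359 km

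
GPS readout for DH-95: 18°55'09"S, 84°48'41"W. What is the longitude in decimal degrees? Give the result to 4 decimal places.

84.8114°W

84° + 48′/60 + 41″/3600 = 84 + 0.80000 + 0.01139 = 84.8114°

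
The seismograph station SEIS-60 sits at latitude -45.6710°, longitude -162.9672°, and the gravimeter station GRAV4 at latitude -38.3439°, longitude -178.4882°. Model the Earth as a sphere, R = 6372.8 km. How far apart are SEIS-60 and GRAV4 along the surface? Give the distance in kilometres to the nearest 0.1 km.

1515.7 km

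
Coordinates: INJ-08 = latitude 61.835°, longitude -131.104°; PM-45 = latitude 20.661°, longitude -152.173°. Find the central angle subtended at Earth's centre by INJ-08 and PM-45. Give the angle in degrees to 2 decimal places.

43.68°

Δφ = -41.1740°,  Δλ = -21.0690°
a = sin²(Δφ/2) + cos φ₁ cos φ₂ sin²(Δλ/2) = 0.138406
c = 2·arcsin(√a) = 0.762389 rad = 43.6817°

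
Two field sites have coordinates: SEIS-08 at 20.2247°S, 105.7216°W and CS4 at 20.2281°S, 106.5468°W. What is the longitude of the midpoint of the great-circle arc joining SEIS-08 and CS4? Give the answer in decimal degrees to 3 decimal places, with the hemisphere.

Bx = cos φ₂ cos Δλ = 0.938226,  By = cos φ₂ sin Δλ = -0.013514
φₘ = atan2(sin φ₁ + sin φ₂, √((cos φ₁ + Bx)² + By²)) = -20.22688°
λₘ = λ₁ + atan2(By, cos φ₁ + Bx) = -106.13420°

106.134°W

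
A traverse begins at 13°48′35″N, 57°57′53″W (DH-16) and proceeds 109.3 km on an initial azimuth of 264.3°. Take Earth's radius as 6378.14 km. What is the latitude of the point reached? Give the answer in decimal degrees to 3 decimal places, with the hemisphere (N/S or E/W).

DH-16: φ = +13.80972°, λ = -57.96472°
δ = d/R = 109.3/6378.14 = 0.017137 rad
φ₂ = arcsin(sin φ₁ cos δ + cos φ₁ sin δ cos θ)
   = arcsin(0.23870·0.99985 + 0.97109·0.01714·-0.09932) = 13.71016°
λ₂ = λ₁ + atan2(sin θ sin δ cos φ₁, cos δ − sin φ₁ sin φ₂) = -58.97038°

13.710°N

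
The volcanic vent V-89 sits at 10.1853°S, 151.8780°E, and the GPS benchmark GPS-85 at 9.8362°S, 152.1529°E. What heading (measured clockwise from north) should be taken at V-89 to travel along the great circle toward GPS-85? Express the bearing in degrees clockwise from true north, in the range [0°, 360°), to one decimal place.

37.8°

Δλ = 0.2749°
y = sin Δλ · cos φ₂ = 0.004727
x = cos φ₁ sin φ₂ − sin φ₁ cos φ₂ cos Δλ = 0.006091
θ = atan2(y, x) = 37.8163° → 37.8163° (mod 360°)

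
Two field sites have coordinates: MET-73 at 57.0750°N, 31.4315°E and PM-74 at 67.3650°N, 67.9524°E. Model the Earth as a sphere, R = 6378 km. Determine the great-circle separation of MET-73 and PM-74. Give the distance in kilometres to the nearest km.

Δφ = 10.2900°,  Δλ = 36.5209°
a = sin²(Δφ/2) + cos φ₁ cos φ₂ sin²(Δλ/2) = 0.028580
c = 2·arcsin(√a) = 0.339743 rad = 19.4658°
d = R·c = 6378 × 0.339743 = 2166.9 km

2167 km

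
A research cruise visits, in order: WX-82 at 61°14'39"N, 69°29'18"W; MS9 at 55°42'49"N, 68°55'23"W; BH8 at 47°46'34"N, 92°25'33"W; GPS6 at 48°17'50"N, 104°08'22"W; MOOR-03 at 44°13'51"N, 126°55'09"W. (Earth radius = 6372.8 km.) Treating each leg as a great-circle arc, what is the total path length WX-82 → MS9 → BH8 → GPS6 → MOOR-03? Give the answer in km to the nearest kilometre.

5121 km

WX-82: φ = +61.24417°, λ = -69.48833°
MS9: φ = +55.71361°, λ = -68.92306°
BH8: φ = +47.77611°, λ = -92.42583°
GPS6: φ = +48.29722°, λ = -104.13944°
MOOR-03: φ = +44.23083°, λ = -126.91917°
WX-82→MS9: c = 0.096663 rad, d = 616.01 km
MS9→BH8: c = 0.287298 rad, d = 1830.89 km
BH8→GPS6: c = 0.136869 rad, d = 872.24 km
GPS6→MOOR-03: c = 0.282717 rad, d = 1801.70 km
Total = 616.01 + 1830.89 + 872.24 + 1801.70 = 5120.84 km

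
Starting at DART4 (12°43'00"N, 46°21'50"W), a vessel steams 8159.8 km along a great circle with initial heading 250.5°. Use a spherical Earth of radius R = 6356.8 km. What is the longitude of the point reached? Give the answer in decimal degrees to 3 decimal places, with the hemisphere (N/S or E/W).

DART4: φ = +12.71667°, λ = -46.36389°
δ = d/R = 8159.8/6356.8 = 1.283633 rad
φ₂ = arcsin(sin φ₁ cos δ + cos φ₁ sin δ cos θ)
   = arcsin(0.22013·0.28323 + 0.97547·0.95905·-0.33381) = -14.47379°
λ₂ = λ₁ + atan2(sin θ sin δ cos φ₁, cos δ − sin φ₁ sin φ₂) = -115.37892°

115.379°W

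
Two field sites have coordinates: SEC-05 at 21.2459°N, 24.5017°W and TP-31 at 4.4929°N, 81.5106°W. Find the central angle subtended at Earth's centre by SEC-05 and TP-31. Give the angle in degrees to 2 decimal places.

57.70°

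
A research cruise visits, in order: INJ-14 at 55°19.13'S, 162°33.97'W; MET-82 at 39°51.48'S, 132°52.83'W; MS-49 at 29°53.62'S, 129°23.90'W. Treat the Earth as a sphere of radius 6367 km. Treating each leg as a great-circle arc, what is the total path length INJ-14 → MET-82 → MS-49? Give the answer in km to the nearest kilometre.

3927 km

INJ-14: φ = -55.31883°, λ = -162.56617°
MET-82: φ = -39.85800°, λ = -132.88050°
MS-49: φ = -29.89367°, λ = -129.39833°
INJ-14→MET-82: c = 0.435909 rad, d = 2775.44 km
MET-82→MS-49: c = 0.180873 rad, d = 1151.62 km
Total = 2775.44 + 1151.62 = 3927.06 km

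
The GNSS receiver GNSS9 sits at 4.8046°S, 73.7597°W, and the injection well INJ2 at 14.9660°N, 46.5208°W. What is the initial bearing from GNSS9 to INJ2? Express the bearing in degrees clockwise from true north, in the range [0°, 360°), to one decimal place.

Δλ = 27.2389°
y = sin Δλ · cos φ₂ = 0.442176
x = cos φ₁ sin φ₂ − sin φ₁ cos φ₂ cos Δλ = 0.329282
θ = atan2(y, x) = 53.3255° → 53.3255° (mod 360°)

53.3°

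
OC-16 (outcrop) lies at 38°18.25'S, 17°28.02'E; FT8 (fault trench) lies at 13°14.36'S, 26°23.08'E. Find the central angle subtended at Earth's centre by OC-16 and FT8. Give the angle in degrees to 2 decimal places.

26.29°

OC-16: φ = -38.30417°, λ = +17.46700°
FT8: φ = -13.23933°, λ = +26.38467°
Δφ = 25.0648°,  Δλ = 8.9177°
a = sin²(Δφ/2) + cos φ₁ cos φ₂ sin²(Δλ/2) = 0.051702
c = 2·arcsin(√a) = 0.458776 rad = 26.2859°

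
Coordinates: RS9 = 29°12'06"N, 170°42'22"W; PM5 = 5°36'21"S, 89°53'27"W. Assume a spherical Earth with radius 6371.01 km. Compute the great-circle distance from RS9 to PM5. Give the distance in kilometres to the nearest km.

RS9: φ = +29.20167°, λ = -170.70611°
PM5: φ = -5.60583°, λ = -89.89083°
Δφ = -34.8075°,  Δλ = 80.8153°
a = sin²(Δφ/2) + cos φ₁ cos φ₂ sin²(Δλ/2) = 0.454497
c = 2·arcsin(√a) = 1.479663 rad = 84.7785°
d = R·c = 6371.01 × 1.479663 = 9427.0 km

9427 km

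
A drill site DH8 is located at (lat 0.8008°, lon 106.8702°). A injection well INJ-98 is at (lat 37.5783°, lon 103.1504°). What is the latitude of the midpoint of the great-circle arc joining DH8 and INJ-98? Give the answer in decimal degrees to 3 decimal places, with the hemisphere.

19.199°N

Bx = cos φ₂ cos Δλ = 0.790851,  By = cos φ₂ sin Δλ = -0.051416
φₘ = atan2(sin φ₁ + sin φ₂, √((cos φ₁ + Bx)² + By²)) = 19.19880°
λₘ = λ₁ + atan2(By, cos φ₁ + Bx) = 105.22556°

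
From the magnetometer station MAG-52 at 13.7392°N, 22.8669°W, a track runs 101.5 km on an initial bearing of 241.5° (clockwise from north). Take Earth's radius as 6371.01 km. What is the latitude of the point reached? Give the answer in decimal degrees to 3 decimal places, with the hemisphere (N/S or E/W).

13.302°N

δ = d/R = 101.5/6371.01 = 0.015932 rad
φ₂ = arcsin(sin φ₁ cos δ + cos φ₁ sin δ cos θ)
   = arcsin(0.23750·0.99987 + 0.97139·0.01593·-0.47716) = 13.30229°
λ₂ = λ₁ + atan2(sin θ sin δ cos φ₁, cos δ − sin φ₁ sin φ₂) = -23.69120°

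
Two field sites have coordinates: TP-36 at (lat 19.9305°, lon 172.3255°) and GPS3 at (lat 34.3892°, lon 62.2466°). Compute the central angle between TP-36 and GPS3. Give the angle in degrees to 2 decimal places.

Δφ = 14.4587°,  Δλ = -110.0789°
a = sin²(Δφ/2) + cos φ₁ cos φ₂ sin²(Δλ/2) = 0.536904
c = 2·arcsin(√a) = 1.644672 rad = 94.2327°

94.23°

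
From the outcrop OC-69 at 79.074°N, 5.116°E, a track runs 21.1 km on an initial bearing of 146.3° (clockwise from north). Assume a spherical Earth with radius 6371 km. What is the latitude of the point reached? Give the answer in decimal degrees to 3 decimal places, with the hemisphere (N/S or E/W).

δ = d/R = 21.1/6371 = 0.003312 rad
φ₂ = arcsin(sin φ₁ cos δ + cos φ₁ sin δ cos θ)
   = arcsin(0.98187·0.99999 + 0.18954·0.00331·-0.83195) = 78.91564°
λ₂ = λ₁ + atan2(sin θ sin δ cos φ₁, cos δ − sin φ₁ sin φ₂) = 5.66364°

78.916°N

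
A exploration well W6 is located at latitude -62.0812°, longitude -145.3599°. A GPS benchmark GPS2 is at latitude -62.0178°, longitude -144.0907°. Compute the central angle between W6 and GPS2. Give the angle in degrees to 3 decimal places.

0.598°

Δφ = 0.0634°,  Δλ = 1.2692°
a = sin²(Δφ/2) + cos φ₁ cos φ₂ sin²(Δλ/2) = 0.000027
c = 2·arcsin(√a) = 0.010441 rad = 0.5982°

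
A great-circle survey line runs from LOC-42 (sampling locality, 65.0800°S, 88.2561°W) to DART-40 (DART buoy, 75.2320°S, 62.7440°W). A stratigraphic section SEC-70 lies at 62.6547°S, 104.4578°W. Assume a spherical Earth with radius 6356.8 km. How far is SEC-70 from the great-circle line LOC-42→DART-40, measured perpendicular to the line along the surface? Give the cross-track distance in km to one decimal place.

δ₁₃ = central angle LOC-42→SEC-70 = 0.131109 rad  (haversine)
θ₁₃ = bearing LOC-42→SEC-70 = 281.370°,  θ₁₂ = bearing LOC-42→DART-40 = 151.090°
dₓₜ = R·arcsin(sin δ₁₃ · sin(θ₁₃ − θ₁₂)) = 6356.8·arcsin(0.13073·sin(130.279°)) = 635.064 km
|dₓₜ| = 635.064 km

635.1 km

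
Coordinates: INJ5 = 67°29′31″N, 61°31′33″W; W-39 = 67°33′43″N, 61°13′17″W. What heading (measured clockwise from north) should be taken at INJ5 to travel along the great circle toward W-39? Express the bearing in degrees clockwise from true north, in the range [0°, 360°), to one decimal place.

58.8°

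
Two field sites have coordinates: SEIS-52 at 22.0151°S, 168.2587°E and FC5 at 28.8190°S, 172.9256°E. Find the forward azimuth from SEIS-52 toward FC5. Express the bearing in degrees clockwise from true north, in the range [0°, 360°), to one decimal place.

Δλ = 4.6669°
y = sin Δλ · cos φ₂ = 0.071286
x = cos φ₁ sin φ₂ − sin φ₁ cos φ₂ cos Δλ = -0.119560
θ = atan2(y, x) = 149.1953° → 149.1953° (mod 360°)

149.2°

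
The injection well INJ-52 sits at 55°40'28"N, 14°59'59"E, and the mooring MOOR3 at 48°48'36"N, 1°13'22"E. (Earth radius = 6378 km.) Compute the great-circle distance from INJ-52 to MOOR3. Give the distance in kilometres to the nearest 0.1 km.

INJ-52: φ = +55.67444°, λ = +14.99972°
MOOR3: φ = +48.81000°, λ = +1.22278°
Δφ = -6.8644°,  Δλ = -13.7769°
a = sin²(Δφ/2) + cos φ₁ cos φ₂ sin²(Δλ/2) = 0.008926
c = 2·arcsin(√a) = 0.189238 rad = 10.8426°
d = R·c = 6378 × 0.189238 = 1207.0 km

1207.0 km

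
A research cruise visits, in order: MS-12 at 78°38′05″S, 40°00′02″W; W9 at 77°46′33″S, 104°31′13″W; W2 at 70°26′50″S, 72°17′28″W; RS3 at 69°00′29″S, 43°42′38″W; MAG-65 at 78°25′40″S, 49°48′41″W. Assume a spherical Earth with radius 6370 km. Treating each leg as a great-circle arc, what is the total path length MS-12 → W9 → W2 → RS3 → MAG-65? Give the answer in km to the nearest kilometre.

4807 km

MS-12: φ = -78.63472°, λ = -40.00056°
W9: φ = -77.77583°, λ = -104.52028°
W2: φ = -70.44722°, λ = -72.29111°
RS3: φ = -69.00806°, λ = -43.71056°
MAG-65: φ = -78.42778°, λ = -49.81139°
MS-12→W9: c = 0.219013 rad, d = 1395.11 km
W9→W2: c = 0.195697 rad, d = 1246.59 km
W2→RS3: c = 0.172987 rad, d = 1101.93 km
RS3→MAG-65: c = 0.166874 rad, d = 1062.98 km
Total = 1395.11 + 1246.59 + 1101.93 + 1062.98 = 4806.61 km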